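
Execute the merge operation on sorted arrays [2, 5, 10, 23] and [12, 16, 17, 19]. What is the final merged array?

Merging process:

Compare 2 vs 12: take 2 from left. Merged: [2]
Compare 5 vs 12: take 5 from left. Merged: [2, 5]
Compare 10 vs 12: take 10 from left. Merged: [2, 5, 10]
Compare 23 vs 12: take 12 from right. Merged: [2, 5, 10, 12]
Compare 23 vs 16: take 16 from right. Merged: [2, 5, 10, 12, 16]
Compare 23 vs 17: take 17 from right. Merged: [2, 5, 10, 12, 16, 17]
Compare 23 vs 19: take 19 from right. Merged: [2, 5, 10, 12, 16, 17, 19]
Append remaining from left: [23]. Merged: [2, 5, 10, 12, 16, 17, 19, 23]

Final merged array: [2, 5, 10, 12, 16, 17, 19, 23]
Total comparisons: 7

The merged array is [2, 5, 10, 12, 16, 17, 19, 23], requiring 7 comparisons. The merge step runs in O(n) time where n is the total number of elements.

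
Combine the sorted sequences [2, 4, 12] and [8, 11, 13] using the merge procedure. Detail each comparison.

Merging process:

Compare 2 vs 8: take 2 from left. Merged: [2]
Compare 4 vs 8: take 4 from left. Merged: [2, 4]
Compare 12 vs 8: take 8 from right. Merged: [2, 4, 8]
Compare 12 vs 11: take 11 from right. Merged: [2, 4, 8, 11]
Compare 12 vs 13: take 12 from left. Merged: [2, 4, 8, 11, 12]
Append remaining from right: [13]. Merged: [2, 4, 8, 11, 12, 13]

Final merged array: [2, 4, 8, 11, 12, 13]
Total comparisons: 5

The merged array is [2, 4, 8, 11, 12, 13], requiring 5 comparisons. The merge step runs in O(n) time where n is the total number of elements.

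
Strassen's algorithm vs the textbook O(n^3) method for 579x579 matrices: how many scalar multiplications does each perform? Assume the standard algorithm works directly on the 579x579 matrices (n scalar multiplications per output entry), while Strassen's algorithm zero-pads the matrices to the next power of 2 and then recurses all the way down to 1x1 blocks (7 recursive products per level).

Matrix multiplication for 579x579 matrices:

Strassen's algorithm requires power-of-2 dimensions. Pad 579x579 to 1024x1024 (next power of 2).

Standard algorithm: 579^3 = 194104539 multiplications
Strassen's algorithm: 7^(log2(1024)) = 7^10 = 282475249 multiplications
Difference: 194104539 - 282475249 = -88370710 (Strassen uses MORE here due to padding overhead — for small or just-over-power-of-2 n, padding can outweigh the per-level savings)

Standard: 194104539 multiplications (579^3). Strassen: 282475249 multiplications (7^10, after padding to 1024x1024). Strassen reduces 8 recursive multiplications to 7 at each level.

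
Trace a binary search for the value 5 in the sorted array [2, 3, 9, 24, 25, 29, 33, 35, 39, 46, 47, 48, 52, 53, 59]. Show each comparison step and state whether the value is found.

Binary search for 5 in [2, 3, 9, 24, 25, 29, 33, 35, 39, 46, 47, 48, 52, 53, 59]:

lo=0, hi=14, mid=7, arr[mid]=35 -> 35 > 5, search left half
lo=0, hi=6, mid=3, arr[mid]=24 -> 24 > 5, search left half
lo=0, hi=2, mid=1, arr[mid]=3 -> 3 < 5, search right half
lo=2, hi=2, mid=2, arr[mid]=9 -> 9 > 5, search left half
lo=2 > hi=1, target 5 not found

Binary search determines that 5 is not in the array after 4 comparisons. The search space was exhausted without finding the target.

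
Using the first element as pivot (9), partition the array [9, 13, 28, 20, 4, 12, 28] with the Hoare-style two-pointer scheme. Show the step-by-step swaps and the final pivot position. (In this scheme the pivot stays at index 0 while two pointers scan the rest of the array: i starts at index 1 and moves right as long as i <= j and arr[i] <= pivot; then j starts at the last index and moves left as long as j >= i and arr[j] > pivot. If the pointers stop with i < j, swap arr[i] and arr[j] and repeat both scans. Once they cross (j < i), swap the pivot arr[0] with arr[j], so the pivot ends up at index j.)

Hoare-style two-pointer partition with pivot = 9:

Initial array: [9, 13, 28, 20, 4, 12, 28]

Pointers start at i = 1, j = 6.
i stops at index 1 (arr[1]=13 > 9), j stops at index 4 (arr[4]=4 <= 9): swap arr[1] and arr[4], array becomes [9, 4, 28, 20, 13, 12, 28]
i ends at 2, j ends at 1: the pointers have crossed (j < i), so scanning stops.

Swap pivot arr[0] with arr[1] to place pivot at position 1: [4, 9, 28, 20, 13, 12, 28]
Pivot position: 1

After partitioning with pivot 9, the array becomes [4, 9, 28, 20, 13, 12, 28]. The pivot is placed at index 1. All elements to the left of the pivot are <= 9, and all elements to the right are > 9.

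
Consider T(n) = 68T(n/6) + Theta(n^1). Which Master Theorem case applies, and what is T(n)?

Master Theorem for T(n) = 68T(n/6) + O(n^1):

a = 68, b = 6, c = 1
log_b(a) = log_6(68) = 2.3550

Case 1: c = 1 < log_6(68) = 2.3550
T(n) = O(n^(log_6 68))

For T(n) = 68T(n/6) + O(n^1): log_6(68) = 2.3550. This is Case 1 of the Master Theorem (c < log_b(a), work dominated by leaves), giving O(n^(log_6 68)).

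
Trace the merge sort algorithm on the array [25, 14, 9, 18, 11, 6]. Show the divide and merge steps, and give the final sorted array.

Merge sort trace:

Split: [25, 14, 9, 18, 11, 6] -> [25, 14, 9] and [18, 11, 6]
  Split: [25, 14, 9] -> [25] and [14, 9]
    Split: [14, 9] -> [14] and [9]
    Merge: [14] + [9] -> [9, 14]
  Merge: [25] + [9, 14] -> [9, 14, 25]
  Split: [18, 11, 6] -> [18] and [11, 6]
    Split: [11, 6] -> [11] and [6]
    Merge: [11] + [6] -> [6, 11]
  Merge: [18] + [6, 11] -> [6, 11, 18]
Merge: [9, 14, 25] + [6, 11, 18] -> [6, 9, 11, 14, 18, 25]

Final sorted array: [6, 9, 11, 14, 18, 25]

The merge sort proceeds by recursively splitting the array and merging sorted halves.
After all merges, the sorted array is [6, 9, 11, 14, 18, 25].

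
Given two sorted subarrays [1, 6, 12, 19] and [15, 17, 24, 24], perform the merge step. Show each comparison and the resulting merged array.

Merging process:

Compare 1 vs 15: take 1 from left. Merged: [1]
Compare 6 vs 15: take 6 from left. Merged: [1, 6]
Compare 12 vs 15: take 12 from left. Merged: [1, 6, 12]
Compare 19 vs 15: take 15 from right. Merged: [1, 6, 12, 15]
Compare 19 vs 17: take 17 from right. Merged: [1, 6, 12, 15, 17]
Compare 19 vs 24: take 19 from left. Merged: [1, 6, 12, 15, 17, 19]
Append remaining from right: [24, 24]. Merged: [1, 6, 12, 15, 17, 19, 24, 24]

Final merged array: [1, 6, 12, 15, 17, 19, 24, 24]
Total comparisons: 6

The merged array is [1, 6, 12, 15, 17, 19, 24, 24], requiring 6 comparisons. The merge step runs in O(n) time where n is the total number of elements.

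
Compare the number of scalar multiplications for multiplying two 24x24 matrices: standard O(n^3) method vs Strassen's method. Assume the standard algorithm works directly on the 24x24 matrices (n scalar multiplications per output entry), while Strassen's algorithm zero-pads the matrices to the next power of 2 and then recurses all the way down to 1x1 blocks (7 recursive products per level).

Matrix multiplication for 24x24 matrices:

Strassen's algorithm requires power-of-2 dimensions. Pad 24x24 to 32x32 (next power of 2).

Standard algorithm: 24^3 = 13824 multiplications
Strassen's algorithm: 7^(log2(32)) = 7^5 = 16807 multiplications
Difference: 13824 - 16807 = -2983 (Strassen uses MORE here due to padding overhead — for small or just-over-power-of-2 n, padding can outweigh the per-level savings)

Standard: 13824 multiplications (24^3). Strassen: 16807 multiplications (7^5, after padding to 32x32). Strassen reduces 8 recursive multiplications to 7 at each level.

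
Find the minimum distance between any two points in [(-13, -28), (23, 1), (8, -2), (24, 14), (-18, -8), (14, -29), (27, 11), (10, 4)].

Computing all pairwise distances among 8 points:

d((-13, -28), (23, 1)) = 46.2277
d((-13, -28), (8, -2)) = 33.4215
d((-13, -28), (24, 14)) = 55.9732
d((-13, -28), (-18, -8)) = 20.6155
d((-13, -28), (14, -29)) = 27.0185
d((-13, -28), (27, 11)) = 55.8659
d((-13, -28), (10, 4)) = 39.4081
d((23, 1), (8, -2)) = 15.2971
d((23, 1), (24, 14)) = 13.0384
d((23, 1), (-18, -8)) = 41.9762
d((23, 1), (14, -29)) = 31.3209
d((23, 1), (27, 11)) = 10.7703
d((23, 1), (10, 4)) = 13.3417
d((8, -2), (24, 14)) = 22.6274
d((8, -2), (-18, -8)) = 26.6833
d((8, -2), (14, -29)) = 27.6586
d((8, -2), (27, 11)) = 23.0217
d((8, -2), (10, 4)) = 6.3246
d((24, 14), (-18, -8)) = 47.4131
d((24, 14), (14, -29)) = 44.1475
d((24, 14), (27, 11)) = 4.2426 <-- minimum
d((24, 14), (10, 4)) = 17.2047
d((-18, -8), (14, -29)) = 38.2753
d((-18, -8), (27, 11)) = 48.8467
d((-18, -8), (10, 4)) = 30.4631
d((14, -29), (27, 11)) = 42.0595
d((14, -29), (10, 4)) = 33.2415
d((27, 11), (10, 4)) = 18.3848

Closest pair: (24, 14) and (27, 11) with distance 4.2426

The closest pair is (24, 14) and (27, 11) with Euclidean distance 4.2426. For 8 points, brute-force pairwise comparison is shown above. For large n, the divide-and-conquer algorithm (sort by x, recurse on halves, check the dividing strip) achieves O(n log n).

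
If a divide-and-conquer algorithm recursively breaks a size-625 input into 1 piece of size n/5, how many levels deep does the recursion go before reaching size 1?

For divide and conquer with division factor 5:

Problem sizes at each level:
Level 0: 625
Level 1: 125
Level 2: 25
Level 3: 5
Level 4: 1

The root is level 0 and the size-1 base case is level 4 (the tree spans levels 0 through 4, i.e. 5 levels counting the root), so the depth is the number of divisions: log_5(625) = 4

The recursion tree depth is log_5(625) = 4. At each level, the problem size is divided by 5, so it takes 4 divisions to reduce to a base case of size 1. The algorithm makes 1 recursive call at each level.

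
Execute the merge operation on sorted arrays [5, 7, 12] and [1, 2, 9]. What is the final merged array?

Merging process:

Compare 5 vs 1: take 1 from right. Merged: [1]
Compare 5 vs 2: take 2 from right. Merged: [1, 2]
Compare 5 vs 9: take 5 from left. Merged: [1, 2, 5]
Compare 7 vs 9: take 7 from left. Merged: [1, 2, 5, 7]
Compare 12 vs 9: take 9 from right. Merged: [1, 2, 5, 7, 9]
Append remaining from left: [12]. Merged: [1, 2, 5, 7, 9, 12]

Final merged array: [1, 2, 5, 7, 9, 12]
Total comparisons: 5

The merged array is [1, 2, 5, 7, 9, 12], requiring 5 comparisons. The merge step runs in O(n) time where n is the total number of elements.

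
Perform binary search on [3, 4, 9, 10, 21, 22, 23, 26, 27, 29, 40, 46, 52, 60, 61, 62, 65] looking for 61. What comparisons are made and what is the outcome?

Binary search for 61 in [3, 4, 9, 10, 21, 22, 23, 26, 27, 29, 40, 46, 52, 60, 61, 62, 65]:

lo=0, hi=16, mid=8, arr[mid]=27 -> 27 < 61, search right half
lo=9, hi=16, mid=12, arr[mid]=52 -> 52 < 61, search right half
lo=13, hi=16, mid=14, arr[mid]=61 -> Found target at index 14!

Binary search finds 61 at index 14 after 3 comparisons. The search repeatedly halves the search space by comparing with the middle element.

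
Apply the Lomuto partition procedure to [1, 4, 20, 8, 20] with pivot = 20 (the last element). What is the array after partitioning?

Lomuto partition with pivot = 20:

Initial array: [1, 4, 20, 8, 20]

arr[0]=1 <= 20: swap with position 0, array becomes [1, 4, 20, 8, 20]
arr[1]=4 <= 20: swap with position 1, array becomes [1, 4, 20, 8, 20]
arr[2]=20 <= 20: swap with position 2, array becomes [1, 4, 20, 8, 20]
arr[3]=8 <= 20: swap with position 3, array becomes [1, 4, 20, 8, 20]

Place pivot at position 4: [1, 4, 20, 8, 20]
Pivot position: 4

After partitioning with pivot 20, the array becomes [1, 4, 20, 8, 20]. The pivot is placed at index 4. All elements to the left of the pivot are <= 20, and all elements to the right are > 20.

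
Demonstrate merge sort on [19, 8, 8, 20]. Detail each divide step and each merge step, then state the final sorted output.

Merge sort trace:

Split: [19, 8, 8, 20] -> [19, 8] and [8, 20]
  Split: [19, 8] -> [19] and [8]
  Merge: [19] + [8] -> [8, 19]
  Split: [8, 20] -> [8] and [20]
  Merge: [8] + [20] -> [8, 20]
Merge: [8, 19] + [8, 20] -> [8, 8, 19, 20]

Final sorted array: [8, 8, 19, 20]

The merge sort proceeds by recursively splitting the array and merging sorted halves.
After all merges, the sorted array is [8, 8, 19, 20].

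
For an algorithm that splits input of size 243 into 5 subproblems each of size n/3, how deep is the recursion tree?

For divide and conquer with division factor 3:

Problem sizes at each level:
Level 0: 243
Level 1: 81
Level 2: 27
Level 3: 9
Level 4: 3
Level 5: 1

The root is level 0 and the size-1 base case is level 5 (the tree spans levels 0 through 5, i.e. 6 levels counting the root), so the depth is the number of divisions: log_3(243) = 5

The recursion tree depth is log_3(243) = 5. At each level, the problem size is divided by 3, so it takes 5 divisions to reduce to a base case of size 1. The algorithm makes 5 recursive calls at each level.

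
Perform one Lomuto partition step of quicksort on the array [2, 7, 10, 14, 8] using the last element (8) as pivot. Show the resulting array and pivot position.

Lomuto partition with pivot = 8:

Initial array: [2, 7, 10, 14, 8]

arr[0]=2 <= 8: swap with position 0, array becomes [2, 7, 10, 14, 8]
arr[1]=7 <= 8: swap with position 1, array becomes [2, 7, 10, 14, 8]
arr[2]=10 > 8: no swap
arr[3]=14 > 8: no swap

Place pivot at position 2: [2, 7, 8, 14, 10]
Pivot position: 2

After partitioning with pivot 8, the array becomes [2, 7, 8, 14, 10]. The pivot is placed at index 2. All elements to the left of the pivot are <= 8, and all elements to the right are > 8.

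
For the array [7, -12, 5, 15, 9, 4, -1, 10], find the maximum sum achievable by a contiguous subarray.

Using Kadane's algorithm on [7, -12, 5, 15, 9, 4, -1, 10]:

Scanning through the array:
Position 1 (value -12): max_ending_here = -5, max_so_far = 7
Position 2 (value 5): max_ending_here = 5, max_so_far = 7
Position 3 (value 15): max_ending_here = 20, max_so_far = 20
Position 4 (value 9): max_ending_here = 29, max_so_far = 29
Position 5 (value 4): max_ending_here = 33, max_so_far = 33
Position 6 (value -1): max_ending_here = 32, max_so_far = 33
Position 7 (value 10): max_ending_here = 42, max_so_far = 42

Maximum subarray: [5, 15, 9, 4, -1, 10]
Maximum sum: 42

The maximum subarray is [5, 15, 9, 4, -1, 10] with sum 42. This subarray runs from index 2 to index 7.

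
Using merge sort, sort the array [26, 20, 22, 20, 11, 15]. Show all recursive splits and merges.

Merge sort trace:

Split: [26, 20, 22, 20, 11, 15] -> [26, 20, 22] and [20, 11, 15]
  Split: [26, 20, 22] -> [26] and [20, 22]
    Split: [20, 22] -> [20] and [22]
    Merge: [20] + [22] -> [20, 22]
  Merge: [26] + [20, 22] -> [20, 22, 26]
  Split: [20, 11, 15] -> [20] and [11, 15]
    Split: [11, 15] -> [11] and [15]
    Merge: [11] + [15] -> [11, 15]
  Merge: [20] + [11, 15] -> [11, 15, 20]
Merge: [20, 22, 26] + [11, 15, 20] -> [11, 15, 20, 20, 22, 26]

Final sorted array: [11, 15, 20, 20, 22, 26]

The merge sort proceeds by recursively splitting the array and merging sorted halves.
After all merges, the sorted array is [11, 15, 20, 20, 22, 26].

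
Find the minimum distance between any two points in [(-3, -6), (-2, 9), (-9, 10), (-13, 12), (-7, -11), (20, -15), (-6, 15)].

Computing all pairwise distances among 7 points:

d((-3, -6), (-2, 9)) = 15.0333
d((-3, -6), (-9, 10)) = 17.088
d((-3, -6), (-13, 12)) = 20.5913
d((-3, -6), (-7, -11)) = 6.4031
d((-3, -6), (20, -15)) = 24.6982
d((-3, -6), (-6, 15)) = 21.2132
d((-2, 9), (-9, 10)) = 7.0711
d((-2, 9), (-13, 12)) = 11.4018
d((-2, 9), (-7, -11)) = 20.6155
d((-2, 9), (20, -15)) = 32.5576
d((-2, 9), (-6, 15)) = 7.2111
d((-9, 10), (-13, 12)) = 4.4721 <-- minimum
d((-9, 10), (-7, -11)) = 21.095
d((-9, 10), (20, -15)) = 38.2884
d((-9, 10), (-6, 15)) = 5.831
d((-13, 12), (-7, -11)) = 23.7697
d((-13, 12), (20, -15)) = 42.638
d((-13, 12), (-6, 15)) = 7.6158
d((-7, -11), (20, -15)) = 27.2947
d((-7, -11), (-6, 15)) = 26.0192
d((20, -15), (-6, 15)) = 39.6989

Closest pair: (-9, 10) and (-13, 12) with distance 4.4721

The closest pair is (-9, 10) and (-13, 12) with Euclidean distance 4.4721. For 7 points, brute-force pairwise comparison is shown above. For large n, the divide-and-conquer algorithm (sort by x, recurse on halves, check the dividing strip) achieves O(n log n).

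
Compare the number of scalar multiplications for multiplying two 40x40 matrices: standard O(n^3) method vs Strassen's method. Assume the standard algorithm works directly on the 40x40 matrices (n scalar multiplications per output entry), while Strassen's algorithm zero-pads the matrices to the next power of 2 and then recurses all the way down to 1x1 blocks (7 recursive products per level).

Matrix multiplication for 40x40 matrices:

Strassen's algorithm requires power-of-2 dimensions. Pad 40x40 to 64x64 (next power of 2).

Standard algorithm: 40^3 = 64000 multiplications
Strassen's algorithm: 7^(log2(64)) = 7^6 = 117649 multiplications
Difference: 64000 - 117649 = -53649 (Strassen uses MORE here due to padding overhead — for small or just-over-power-of-2 n, padding can outweigh the per-level savings)

Standard: 64000 multiplications (40^3). Strassen: 117649 multiplications (7^6, after padding to 64x64). Strassen reduces 8 recursive multiplications to 7 at each level.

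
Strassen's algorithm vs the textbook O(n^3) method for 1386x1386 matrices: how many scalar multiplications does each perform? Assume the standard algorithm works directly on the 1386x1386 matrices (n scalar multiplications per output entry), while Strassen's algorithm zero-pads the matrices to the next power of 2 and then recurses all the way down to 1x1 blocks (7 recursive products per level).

Matrix multiplication for 1386x1386 matrices:

Strassen's algorithm requires power-of-2 dimensions. Pad 1386x1386 to 2048x2048 (next power of 2).

Standard algorithm: 1386^3 = 2662500456 multiplications
Strassen's algorithm: 7^(log2(2048)) = 7^11 = 1977326743 multiplications
Savings: 2662500456 - 1977326743 = 685173713 multiplications

Standard: 2662500456 multiplications (1386^3). Strassen: 1977326743 multiplications (7^11, after padding to 2048x2048). Strassen reduces 8 recursive multiplications to 7 at each level.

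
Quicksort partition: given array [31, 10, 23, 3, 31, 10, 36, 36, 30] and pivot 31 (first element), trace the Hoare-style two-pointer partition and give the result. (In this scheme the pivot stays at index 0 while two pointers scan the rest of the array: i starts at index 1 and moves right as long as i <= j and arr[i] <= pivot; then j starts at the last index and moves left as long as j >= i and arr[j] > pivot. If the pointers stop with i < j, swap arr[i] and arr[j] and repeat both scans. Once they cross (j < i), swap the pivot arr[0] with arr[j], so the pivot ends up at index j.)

Hoare-style two-pointer partition with pivot = 31:

Initial array: [31, 10, 23, 3, 31, 10, 36, 36, 30]

Pointers start at i = 1, j = 8.
i stops at index 6 (arr[6]=36 > 31), j stops at index 8 (arr[8]=30 <= 31): swap arr[6] and arr[8], array becomes [31, 10, 23, 3, 31, 10, 30, 36, 36]
i ends at 7, j ends at 6: the pointers have crossed (j < i), so scanning stops.

Swap pivot arr[0] with arr[6] to place pivot at position 6: [30, 10, 23, 3, 31, 10, 31, 36, 36]
Pivot position: 6

After partitioning with pivot 31, the array becomes [30, 10, 23, 3, 31, 10, 31, 36, 36]. The pivot is placed at index 6. All elements to the left of the pivot are <= 31, and all elements to the right are > 31.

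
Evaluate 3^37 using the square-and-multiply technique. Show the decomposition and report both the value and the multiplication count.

Computing 3^37 by squaring (build up from 3^1; each line after the first costs one multiplication):

3^1 = 3
3^2 = (3^1)^2 = 3^2 = 9
3^4 = (3^2)^2 = 9^2 = 81
3^8 = (3^4)^2 = 81^2 = 6561
3^9 = 3 * 3^8 = 3 * 6561 = 19683
3^18 = (3^9)^2 = 19683^2 = 387420489
3^36 = (3^18)^2 = 387420489^2 = 150094635296999121
3^37 = 3 * 3^36 = 3 * 150094635296999121 = 450283905890997363

Result: 450283905890997363
Multiplications needed: 7 (7 lines after 3^1)

3^37 = 450283905890997363. Using exponentiation by squaring, this requires 7 multiplications. The key idea: if the exponent is even, square the half-power; if odd, multiply by the base once.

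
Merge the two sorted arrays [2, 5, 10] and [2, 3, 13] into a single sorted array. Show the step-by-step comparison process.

Merging process:

Compare 2 vs 2: take 2 from left. Merged: [2]
Compare 5 vs 2: take 2 from right. Merged: [2, 2]
Compare 5 vs 3: take 3 from right. Merged: [2, 2, 3]
Compare 5 vs 13: take 5 from left. Merged: [2, 2, 3, 5]
Compare 10 vs 13: take 10 from left. Merged: [2, 2, 3, 5, 10]
Append remaining from right: [13]. Merged: [2, 2, 3, 5, 10, 13]

Final merged array: [2, 2, 3, 5, 10, 13]
Total comparisons: 5

The merged array is [2, 2, 3, 5, 10, 13], requiring 5 comparisons. The merge step runs in O(n) time where n is the total number of elements.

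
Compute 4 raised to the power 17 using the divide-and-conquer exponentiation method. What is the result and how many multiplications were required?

Computing 4^17 by squaring (build up from 4^1; each line after the first costs one multiplication):

4^1 = 4
4^2 = (4^1)^2 = 4^2 = 16
4^4 = (4^2)^2 = 16^2 = 256
4^8 = (4^4)^2 = 256^2 = 65536
4^16 = (4^8)^2 = 65536^2 = 4294967296
4^17 = 4 * 4^16 = 4 * 4294967296 = 17179869184

Result: 17179869184
Multiplications needed: 5 (5 lines after 4^1)

4^17 = 17179869184. Using exponentiation by squaring, this requires 5 multiplications. The key idea: if the exponent is even, square the half-power; if odd, multiply by the base once.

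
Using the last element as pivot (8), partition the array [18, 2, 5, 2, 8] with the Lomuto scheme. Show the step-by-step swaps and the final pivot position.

Lomuto partition with pivot = 8:

Initial array: [18, 2, 5, 2, 8]

arr[0]=18 > 8: no swap
arr[1]=2 <= 8: swap with position 0, array becomes [2, 18, 5, 2, 8]
arr[2]=5 <= 8: swap with position 1, array becomes [2, 5, 18, 2, 8]
arr[3]=2 <= 8: swap with position 2, array becomes [2, 5, 2, 18, 8]

Place pivot at position 3: [2, 5, 2, 8, 18]
Pivot position: 3

After partitioning with pivot 8, the array becomes [2, 5, 2, 8, 18]. The pivot is placed at index 3. All elements to the left of the pivot are <= 8, and all elements to the right are > 8.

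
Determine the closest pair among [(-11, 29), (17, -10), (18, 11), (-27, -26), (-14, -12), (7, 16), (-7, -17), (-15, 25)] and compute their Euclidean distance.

Computing all pairwise distances among 8 points:

d((-11, 29), (17, -10)) = 48.0104
d((-11, 29), (18, 11)) = 34.1321
d((-11, 29), (-27, -26)) = 57.28
d((-11, 29), (-14, -12)) = 41.1096
d((-11, 29), (7, 16)) = 22.2036
d((-11, 29), (-7, -17)) = 46.1736
d((-11, 29), (-15, 25)) = 5.6569 <-- minimum
d((17, -10), (18, 11)) = 21.0238
d((17, -10), (-27, -26)) = 46.8188
d((17, -10), (-14, -12)) = 31.0644
d((17, -10), (7, 16)) = 27.8568
d((17, -10), (-7, -17)) = 25.0
d((17, -10), (-15, 25)) = 47.4236
d((18, 11), (-27, -26)) = 58.258
d((18, 11), (-14, -12)) = 39.4081
d((18, 11), (7, 16)) = 12.083
d((18, 11), (-7, -17)) = 37.5366
d((18, 11), (-15, 25)) = 35.8469
d((-27, -26), (-14, -12)) = 19.105
d((-27, -26), (7, 16)) = 54.037
d((-27, -26), (-7, -17)) = 21.9317
d((-27, -26), (-15, 25)) = 52.3927
d((-14, -12), (7, 16)) = 35.0
d((-14, -12), (-7, -17)) = 8.6023
d((-14, -12), (-15, 25)) = 37.0135
d((7, 16), (-7, -17)) = 35.8469
d((7, 16), (-15, 25)) = 23.7697
d((-7, -17), (-15, 25)) = 42.7551

Closest pair: (-11, 29) and (-15, 25) with distance 5.6569

The closest pair is (-11, 29) and (-15, 25) with Euclidean distance 5.6569. For 8 points, brute-force pairwise comparison is shown above. For large n, the divide-and-conquer algorithm (sort by x, recurse on halves, check the dividing strip) achieves O(n log n).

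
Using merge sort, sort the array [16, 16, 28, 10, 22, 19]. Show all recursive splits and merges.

Merge sort trace:

Split: [16, 16, 28, 10, 22, 19] -> [16, 16, 28] and [10, 22, 19]
  Split: [16, 16, 28] -> [16] and [16, 28]
    Split: [16, 28] -> [16] and [28]
    Merge: [16] + [28] -> [16, 28]
  Merge: [16] + [16, 28] -> [16, 16, 28]
  Split: [10, 22, 19] -> [10] and [22, 19]
    Split: [22, 19] -> [22] and [19]
    Merge: [22] + [19] -> [19, 22]
  Merge: [10] + [19, 22] -> [10, 19, 22]
Merge: [16, 16, 28] + [10, 19, 22] -> [10, 16, 16, 19, 22, 28]

Final sorted array: [10, 16, 16, 19, 22, 28]

The merge sort proceeds by recursively splitting the array and merging sorted halves.
After all merges, the sorted array is [10, 16, 16, 19, 22, 28].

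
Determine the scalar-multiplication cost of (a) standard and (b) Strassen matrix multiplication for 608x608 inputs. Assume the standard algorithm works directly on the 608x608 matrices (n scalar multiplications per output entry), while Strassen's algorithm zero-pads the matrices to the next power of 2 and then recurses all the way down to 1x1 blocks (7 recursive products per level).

Matrix multiplication for 608x608 matrices:

Strassen's algorithm requires power-of-2 dimensions. Pad 608x608 to 1024x1024 (next power of 2).

Standard algorithm: 608^3 = 224755712 multiplications
Strassen's algorithm: 7^(log2(1024)) = 7^10 = 282475249 multiplications
Difference: 224755712 - 282475249 = -57719537 (Strassen uses MORE here due to padding overhead — for small or just-over-power-of-2 n, padding can outweigh the per-level savings)

Standard: 224755712 multiplications (608^3). Strassen: 282475249 multiplications (7^10, after padding to 1024x1024). Strassen reduces 8 recursive multiplications to 7 at each level.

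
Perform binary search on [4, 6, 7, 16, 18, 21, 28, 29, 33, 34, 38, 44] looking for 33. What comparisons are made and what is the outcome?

Binary search for 33 in [4, 6, 7, 16, 18, 21, 28, 29, 33, 34, 38, 44]:

lo=0, hi=11, mid=5, arr[mid]=21 -> 21 < 33, search right half
lo=6, hi=11, mid=8, arr[mid]=33 -> Found target at index 8!

Binary search finds 33 at index 8 after 2 comparisons. The search repeatedly halves the search space by comparing with the middle element.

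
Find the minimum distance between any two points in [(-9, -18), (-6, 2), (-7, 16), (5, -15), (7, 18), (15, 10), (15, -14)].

Computing all pairwise distances among 7 points:

d((-9, -18), (-6, 2)) = 20.2237
d((-9, -18), (-7, 16)) = 34.0588
d((-9, -18), (5, -15)) = 14.3178
d((-9, -18), (7, 18)) = 39.3954
d((-9, -18), (15, 10)) = 36.8782
d((-9, -18), (15, -14)) = 24.3311
d((-6, 2), (-7, 16)) = 14.0357
d((-6, 2), (5, -15)) = 20.2485
d((-6, 2), (7, 18)) = 20.6155
d((-6, 2), (15, 10)) = 22.4722
d((-6, 2), (15, -14)) = 26.4008
d((-7, 16), (5, -15)) = 33.2415
d((-7, 16), (7, 18)) = 14.1421
d((-7, 16), (15, 10)) = 22.8035
d((-7, 16), (15, -14)) = 37.2022
d((5, -15), (7, 18)) = 33.0606
d((5, -15), (15, 10)) = 26.9258
d((5, -15), (15, -14)) = 10.0499 <-- minimum
d((7, 18), (15, 10)) = 11.3137
d((7, 18), (15, -14)) = 32.9848
d((15, 10), (15, -14)) = 24.0

Closest pair: (5, -15) and (15, -14) with distance 10.0499

The closest pair is (5, -15) and (15, -14) with Euclidean distance 10.0499. For 7 points, brute-force pairwise comparison is shown above. For large n, the divide-and-conquer algorithm (sort by x, recurse on halves, check the dividing strip) achieves O(n log n).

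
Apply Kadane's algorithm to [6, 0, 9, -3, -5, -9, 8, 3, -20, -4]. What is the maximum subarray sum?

Using Kadane's algorithm on [6, 0, 9, -3, -5, -9, 8, 3, -20, -4]:

Scanning through the array:
Position 1 (value 0): max_ending_here = 6, max_so_far = 6
Position 2 (value 9): max_ending_here = 15, max_so_far = 15
Position 3 (value -3): max_ending_here = 12, max_so_far = 15
Position 4 (value -5): max_ending_here = 7, max_so_far = 15
Position 5 (value -9): max_ending_here = -2, max_so_far = 15
Position 6 (value 8): max_ending_here = 8, max_so_far = 15
Position 7 (value 3): max_ending_here = 11, max_so_far = 15
Position 8 (value -20): max_ending_here = -9, max_so_far = 15
Position 9 (value -4): max_ending_here = -4, max_so_far = 15

Maximum subarray: [6, 0, 9]
Maximum sum: 15

The maximum subarray is [6, 0, 9] with sum 15. This subarray runs from index 0 to index 2.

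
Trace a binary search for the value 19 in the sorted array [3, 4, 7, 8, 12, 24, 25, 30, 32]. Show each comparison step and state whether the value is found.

Binary search for 19 in [3, 4, 7, 8, 12, 24, 25, 30, 32]:

lo=0, hi=8, mid=4, arr[mid]=12 -> 12 < 19, search right half
lo=5, hi=8, mid=6, arr[mid]=25 -> 25 > 19, search left half
lo=5, hi=5, mid=5, arr[mid]=24 -> 24 > 19, search left half
lo=5 > hi=4, target 19 not found

Binary search determines that 19 is not in the array after 3 comparisons. The search space was exhausted without finding the target.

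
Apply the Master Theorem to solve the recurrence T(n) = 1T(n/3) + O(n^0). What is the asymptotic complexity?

Master Theorem for T(n) = 1T(n/3) + O(n^0):

a = 1, b = 3, c = 0
log_b(a) = log_3(1) = 0.0000

Case 2: c = 0 = log_3(1) = 0.0000
T(n) = O(n^0 log n) = O(log n)

For T(n) = 1T(n/3) + O(n^0): log_3(1) = 0.0000. This is Case 2 of the Master Theorem (c = log_b(a), equal work at all levels), giving O(log n).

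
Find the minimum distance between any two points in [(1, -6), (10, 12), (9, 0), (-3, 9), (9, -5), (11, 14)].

Computing all pairwise distances among 6 points:

d((1, -6), (10, 12)) = 20.1246
d((1, -6), (9, 0)) = 10.0
d((1, -6), (-3, 9)) = 15.5242
d((1, -6), (9, -5)) = 8.0623
d((1, -6), (11, 14)) = 22.3607
d((10, 12), (9, 0)) = 12.0416
d((10, 12), (-3, 9)) = 13.3417
d((10, 12), (9, -5)) = 17.0294
d((10, 12), (11, 14)) = 2.2361 <-- minimum
d((9, 0), (-3, 9)) = 15.0
d((9, 0), (9, -5)) = 5.0
d((9, 0), (11, 14)) = 14.1421
d((-3, 9), (9, -5)) = 18.4391
d((-3, 9), (11, 14)) = 14.8661
d((9, -5), (11, 14)) = 19.105

Closest pair: (10, 12) and (11, 14) with distance 2.2361

The closest pair is (10, 12) and (11, 14) with Euclidean distance 2.2361. For 6 points, brute-force pairwise comparison is shown above. For large n, the divide-and-conquer algorithm (sort by x, recurse on halves, check the dividing strip) achieves O(n log n).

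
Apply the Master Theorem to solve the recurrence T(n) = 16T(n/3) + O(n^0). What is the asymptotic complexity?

Master Theorem for T(n) = 16T(n/3) + O(n^0):

a = 16, b = 3, c = 0
log_b(a) = log_3(16) = 2.5237

Case 1: c = 0 < log_3(16) = 2.5237
T(n) = O(n^(log_3 16))

For T(n) = 16T(n/3) + O(n^0): log_3(16) = 2.5237. This is Case 1 of the Master Theorem (c < log_b(a), work dominated by leaves), giving O(n^(log_3 16)).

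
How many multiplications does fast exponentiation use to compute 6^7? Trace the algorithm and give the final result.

Computing 6^7 by squaring (build up from 6^1; each line after the first costs one multiplication):

6^1 = 6
6^2 = (6^1)^2 = 6^2 = 36
6^3 = 6 * 6^2 = 6 * 36 = 216
6^6 = (6^3)^2 = 216^2 = 46656
6^7 = 6 * 6^6 = 6 * 46656 = 279936

Result: 279936
Multiplications needed: 4 (4 lines after 6^1)

6^7 = 279936. Using exponentiation by squaring, this requires 4 multiplications. The key idea: if the exponent is even, square the half-power; if odd, multiply by the base once.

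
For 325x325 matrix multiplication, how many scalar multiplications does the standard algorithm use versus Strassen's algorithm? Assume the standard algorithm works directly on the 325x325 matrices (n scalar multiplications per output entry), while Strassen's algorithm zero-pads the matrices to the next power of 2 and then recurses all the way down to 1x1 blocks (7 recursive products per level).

Matrix multiplication for 325x325 matrices:

Strassen's algorithm requires power-of-2 dimensions. Pad 325x325 to 512x512 (next power of 2).

Standard algorithm: 325^3 = 34328125 multiplications
Strassen's algorithm: 7^(log2(512)) = 7^9 = 40353607 multiplications
Difference: 34328125 - 40353607 = -6025482 (Strassen uses MORE here due to padding overhead — for small or just-over-power-of-2 n, padding can outweigh the per-level savings)

Standard: 34328125 multiplications (325^3). Strassen: 40353607 multiplications (7^9, after padding to 512x512). Strassen reduces 8 recursive multiplications to 7 at each level.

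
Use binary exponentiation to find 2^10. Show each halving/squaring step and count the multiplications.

Computing 2^10 by squaring (build up from 2^1; each line after the first costs one multiplication):

2^1 = 2
2^2 = (2^1)^2 = 2^2 = 4
2^4 = (2^2)^2 = 4^2 = 16
2^5 = 2 * 2^4 = 2 * 16 = 32
2^10 = (2^5)^2 = 32^2 = 1024

Result: 1024
Multiplications needed: 4 (4 lines after 2^1)

2^10 = 1024. Using exponentiation by squaring, this requires 4 multiplications. The key idea: if the exponent is even, square the half-power; if odd, multiply by the base once.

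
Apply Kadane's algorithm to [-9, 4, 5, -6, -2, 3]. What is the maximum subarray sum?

Using Kadane's algorithm on [-9, 4, 5, -6, -2, 3]:

Scanning through the array:
Position 1 (value 4): max_ending_here = 4, max_so_far = 4
Position 2 (value 5): max_ending_here = 9, max_so_far = 9
Position 3 (value -6): max_ending_here = 3, max_so_far = 9
Position 4 (value -2): max_ending_here = 1, max_so_far = 9
Position 5 (value 3): max_ending_here = 4, max_so_far = 9

Maximum subarray: [4, 5]
Maximum sum: 9

The maximum subarray is [4, 5] with sum 9. This subarray runs from index 1 to index 2.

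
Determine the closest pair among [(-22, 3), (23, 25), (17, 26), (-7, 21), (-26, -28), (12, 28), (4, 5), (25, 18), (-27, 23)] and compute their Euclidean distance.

Computing all pairwise distances among 9 points:

d((-22, 3), (23, 25)) = 50.0899
d((-22, 3), (17, 26)) = 45.2769
d((-22, 3), (-7, 21)) = 23.4307
d((-22, 3), (-26, -28)) = 31.257
d((-22, 3), (12, 28)) = 42.2019
d((-22, 3), (4, 5)) = 26.0768
d((-22, 3), (25, 18)) = 49.3356
d((-22, 3), (-27, 23)) = 20.6155
d((23, 25), (17, 26)) = 6.0828
d((23, 25), (-7, 21)) = 30.2655
d((23, 25), (-26, -28)) = 72.1803
d((23, 25), (12, 28)) = 11.4018
d((23, 25), (4, 5)) = 27.5862
d((23, 25), (25, 18)) = 7.2801
d((23, 25), (-27, 23)) = 50.04
d((17, 26), (-7, 21)) = 24.5153
d((17, 26), (-26, -28)) = 69.029
d((17, 26), (12, 28)) = 5.3852 <-- minimum
d((17, 26), (4, 5)) = 24.6982
d((17, 26), (25, 18)) = 11.3137
d((17, 26), (-27, 23)) = 44.1022
d((-7, 21), (-26, -28)) = 52.5547
d((-7, 21), (12, 28)) = 20.2485
d((-7, 21), (4, 5)) = 19.4165
d((-7, 21), (25, 18)) = 32.1403
d((-7, 21), (-27, 23)) = 20.0998
d((-26, -28), (12, 28)) = 67.6757
d((-26, -28), (4, 5)) = 44.5982
d((-26, -28), (25, 18)) = 68.6804
d((-26, -28), (-27, 23)) = 51.0098
d((12, 28), (4, 5)) = 24.3516
d((12, 28), (25, 18)) = 16.4012
d((12, 28), (-27, 23)) = 39.3192
d((4, 5), (25, 18)) = 24.6982
d((4, 5), (-27, 23)) = 35.8469
d((25, 18), (-27, 23)) = 52.2398

Closest pair: (17, 26) and (12, 28) with distance 5.3852

The closest pair is (17, 26) and (12, 28) with Euclidean distance 5.3852. For 9 points, brute-force pairwise comparison is shown above. For large n, the divide-and-conquer algorithm (sort by x, recurse on halves, check the dividing strip) achieves O(n log n).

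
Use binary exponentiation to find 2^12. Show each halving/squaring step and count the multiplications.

Computing 2^12 by squaring (build up from 2^1; each line after the first costs one multiplication):

2^1 = 2
2^2 = (2^1)^2 = 2^2 = 4
2^3 = 2 * 2^2 = 2 * 4 = 8
2^6 = (2^3)^2 = 8^2 = 64
2^12 = (2^6)^2 = 64^2 = 4096

Result: 4096
Multiplications needed: 4 (4 lines after 2^1)

2^12 = 4096. Using exponentiation by squaring, this requires 4 multiplications. The key idea: if the exponent is even, square the half-power; if odd, multiply by the base once.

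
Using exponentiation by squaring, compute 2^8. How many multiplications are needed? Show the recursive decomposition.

Computing 2^8 by squaring (build up from 2^1; each line after the first costs one multiplication):

2^1 = 2
2^2 = (2^1)^2 = 2^2 = 4
2^4 = (2^2)^2 = 4^2 = 16
2^8 = (2^4)^2 = 16^2 = 256

Result: 256
Multiplications needed: 3 (3 lines after 2^1)

2^8 = 256. Using exponentiation by squaring, this requires 3 multiplications. The key idea: if the exponent is even, square the half-power; if odd, multiply by the base once.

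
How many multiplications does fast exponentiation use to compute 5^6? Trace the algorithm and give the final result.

Computing 5^6 by squaring (build up from 5^1; each line after the first costs one multiplication):

5^1 = 5
5^2 = (5^1)^2 = 5^2 = 25
5^3 = 5 * 5^2 = 5 * 25 = 125
5^6 = (5^3)^2 = 125^2 = 15625

Result: 15625
Multiplications needed: 3 (3 lines after 5^1)

5^6 = 15625. Using exponentiation by squaring, this requires 3 multiplications. The key idea: if the exponent is even, square the half-power; if odd, multiply by the base once.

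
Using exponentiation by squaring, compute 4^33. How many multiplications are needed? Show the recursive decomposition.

Computing 4^33 by squaring (build up from 4^1; each line after the first costs one multiplication):

4^1 = 4
4^2 = (4^1)^2 = 4^2 = 16
4^4 = (4^2)^2 = 16^2 = 256
4^8 = (4^4)^2 = 256^2 = 65536
4^16 = (4^8)^2 = 65536^2 = 4294967296
4^32 = (4^16)^2 = 4294967296^2 = 18446744073709551616
4^33 = 4 * 4^32 = 4 * 18446744073709551616 = 73786976294838206464

Result: 73786976294838206464
Multiplications needed: 6 (6 lines after 4^1)

4^33 = 73786976294838206464. Using exponentiation by squaring, this requires 6 multiplications. The key idea: if the exponent is even, square the half-power; if odd, multiply by the base once.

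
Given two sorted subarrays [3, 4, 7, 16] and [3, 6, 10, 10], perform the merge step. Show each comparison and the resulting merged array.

Merging process:

Compare 3 vs 3: take 3 from left. Merged: [3]
Compare 4 vs 3: take 3 from right. Merged: [3, 3]
Compare 4 vs 6: take 4 from left. Merged: [3, 3, 4]
Compare 7 vs 6: take 6 from right. Merged: [3, 3, 4, 6]
Compare 7 vs 10: take 7 from left. Merged: [3, 3, 4, 6, 7]
Compare 16 vs 10: take 10 from right. Merged: [3, 3, 4, 6, 7, 10]
Compare 16 vs 10: take 10 from right. Merged: [3, 3, 4, 6, 7, 10, 10]
Append remaining from left: [16]. Merged: [3, 3, 4, 6, 7, 10, 10, 16]

Final merged array: [3, 3, 4, 6, 7, 10, 10, 16]
Total comparisons: 7

The merged array is [3, 3, 4, 6, 7, 10, 10, 16], requiring 7 comparisons. The merge step runs in O(n) time where n is the total number of elements.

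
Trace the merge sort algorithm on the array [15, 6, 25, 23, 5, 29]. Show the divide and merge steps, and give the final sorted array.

Merge sort trace:

Split: [15, 6, 25, 23, 5, 29] -> [15, 6, 25] and [23, 5, 29]
  Split: [15, 6, 25] -> [15] and [6, 25]
    Split: [6, 25] -> [6] and [25]
    Merge: [6] + [25] -> [6, 25]
  Merge: [15] + [6, 25] -> [6, 15, 25]
  Split: [23, 5, 29] -> [23] and [5, 29]
    Split: [5, 29] -> [5] and [29]
    Merge: [5] + [29] -> [5, 29]
  Merge: [23] + [5, 29] -> [5, 23, 29]
Merge: [6, 15, 25] + [5, 23, 29] -> [5, 6, 15, 23, 25, 29]

Final sorted array: [5, 6, 15, 23, 25, 29]

The merge sort proceeds by recursively splitting the array and merging sorted halves.
After all merges, the sorted array is [5, 6, 15, 23, 25, 29].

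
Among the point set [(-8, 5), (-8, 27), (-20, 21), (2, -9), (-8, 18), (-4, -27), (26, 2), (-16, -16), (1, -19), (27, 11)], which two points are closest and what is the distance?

Computing all pairwise distances among 10 points:

d((-8, 5), (-8, 27)) = 22.0
d((-8, 5), (-20, 21)) = 20.0
d((-8, 5), (2, -9)) = 17.2047
d((-8, 5), (-8, 18)) = 13.0
d((-8, 5), (-4, -27)) = 32.249
d((-8, 5), (26, 2)) = 34.1321
d((-8, 5), (-16, -16)) = 22.4722
d((-8, 5), (1, -19)) = 25.632
d((-8, 5), (27, 11)) = 35.5106
d((-8, 27), (-20, 21)) = 13.4164
d((-8, 27), (2, -9)) = 37.3631
d((-8, 27), (-8, 18)) = 9.0 <-- minimum
d((-8, 27), (-4, -27)) = 54.1479
d((-8, 27), (26, 2)) = 42.2019
d((-8, 27), (-16, -16)) = 43.7379
d((-8, 27), (1, -19)) = 46.8722
d((-8, 27), (27, 11)) = 38.4838
d((-20, 21), (2, -9)) = 37.2022
d((-20, 21), (-8, 18)) = 12.3693
d((-20, 21), (-4, -27)) = 50.5964
d((-20, 21), (26, 2)) = 49.7695
d((-20, 21), (-16, -16)) = 37.2156
d((-20, 21), (1, -19)) = 45.1774
d((-20, 21), (27, 11)) = 48.0521
d((2, -9), (-8, 18)) = 28.7924
d((2, -9), (-4, -27)) = 18.9737
d((2, -9), (26, 2)) = 26.4008
d((2, -9), (-16, -16)) = 19.3132
d((2, -9), (1, -19)) = 10.0499
d((2, -9), (27, 11)) = 32.0156
d((-8, 18), (-4, -27)) = 45.1774
d((-8, 18), (26, 2)) = 37.5766
d((-8, 18), (-16, -16)) = 34.9285
d((-8, 18), (1, -19)) = 38.0789
d((-8, 18), (27, 11)) = 35.6931
d((-4, -27), (26, 2)) = 41.7253
d((-4, -27), (-16, -16)) = 16.2788
d((-4, -27), (1, -19)) = 9.434
d((-4, -27), (27, 11)) = 49.0408
d((26, 2), (-16, -16)) = 45.6946
d((26, 2), (1, -19)) = 32.6497
d((26, 2), (27, 11)) = 9.0554
d((-16, -16), (1, -19)) = 17.2627
d((-16, -16), (27, 11)) = 50.774
d((1, -19), (27, 11)) = 39.6989

Closest pair: (-8, 27) and (-8, 18) with distance 9.0

The closest pair is (-8, 27) and (-8, 18) with Euclidean distance 9.0. For 10 points, brute-force pairwise comparison is shown above. For large n, the divide-and-conquer algorithm (sort by x, recurse on halves, check the dividing strip) achieves O(n log n).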